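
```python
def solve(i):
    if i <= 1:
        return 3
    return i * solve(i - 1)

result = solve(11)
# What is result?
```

solve(11) = 11 * 10 * 9 * 8 * 7 * 6 * 5 * 4 * 3 * 2 * 3 = 119750400

Answer: 119750400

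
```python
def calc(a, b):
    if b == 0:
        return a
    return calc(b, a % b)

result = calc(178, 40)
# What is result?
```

calc(178, 40) -> calc(40, 18) -> calc(18, 4) -> calc(4, 2) -> calc(2, 0) -> 2

Answer: 2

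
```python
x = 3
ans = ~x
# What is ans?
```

Trace:
`x = 3` → x = 3
`ans = ~x` → ans = -4
So ans = -4

Answer: -4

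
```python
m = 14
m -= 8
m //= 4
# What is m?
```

Trace:
`m = 14` → m = 14
`m -= 8` → m = 6
`m //= 4` → m = 1
So m = 1

Answer: 1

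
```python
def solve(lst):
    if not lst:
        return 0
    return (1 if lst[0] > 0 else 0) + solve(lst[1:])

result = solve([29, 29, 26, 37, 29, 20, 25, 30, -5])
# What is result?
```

Count of positive elements in [29, 29, 26, 37, 29, 20, 25, 30, -5] = 8

Answer: 8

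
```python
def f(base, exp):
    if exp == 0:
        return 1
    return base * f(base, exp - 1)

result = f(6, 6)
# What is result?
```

f(6, 6) = 6 * 6 * 6 * 6 * 6 * 6 = 46656

Answer: 46656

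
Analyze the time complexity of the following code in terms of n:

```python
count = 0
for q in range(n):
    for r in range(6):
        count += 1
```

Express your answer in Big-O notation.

Each loop level contributes: n × 1. Multiplying the contributions gives O(n).

Answer: O(n)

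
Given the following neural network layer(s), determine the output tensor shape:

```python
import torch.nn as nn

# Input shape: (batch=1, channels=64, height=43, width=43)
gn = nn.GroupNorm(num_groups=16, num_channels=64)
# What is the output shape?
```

Input: (1, 64, 43, 43) -> Output: (1, 64, 43, 43)

Answer: (1, 64, 43, 43)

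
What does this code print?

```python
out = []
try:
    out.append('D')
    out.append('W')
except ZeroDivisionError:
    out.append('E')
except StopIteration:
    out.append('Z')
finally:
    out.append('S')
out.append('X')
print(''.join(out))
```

Execution trace: 'D' (try body) → 'W' (try body, no exception) → 'S' (finally) → 'X' (after the try/except). Output: DWSX

Answer: DWSX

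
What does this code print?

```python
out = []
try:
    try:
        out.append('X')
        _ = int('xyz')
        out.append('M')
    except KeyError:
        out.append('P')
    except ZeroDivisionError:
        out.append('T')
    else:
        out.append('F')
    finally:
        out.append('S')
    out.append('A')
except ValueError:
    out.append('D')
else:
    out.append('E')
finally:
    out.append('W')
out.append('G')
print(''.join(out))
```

Execution trace: 'X' (inner try body) → 'S' (inner finally) → 'D' (except ValueError) → 'W' (finally) → 'G' (after the try/except). Output: XSDWG

Answer: XSDWG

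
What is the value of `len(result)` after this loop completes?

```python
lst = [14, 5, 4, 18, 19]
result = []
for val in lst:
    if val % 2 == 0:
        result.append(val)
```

Count even numbers in [14, 5, 4, 18, 19]
`result` takes the values: [] → [14] → [14, 4] → [14, 4, 18]
So `len(result)` = 3

Answer: 3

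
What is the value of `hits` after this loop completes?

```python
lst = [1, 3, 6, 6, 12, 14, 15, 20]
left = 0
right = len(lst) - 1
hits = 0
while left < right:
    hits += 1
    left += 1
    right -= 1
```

Iterations until pointers meet (list length 8)
`hits` takes the values: 0 → 1 → 2 → 3 → 4

Answer: 4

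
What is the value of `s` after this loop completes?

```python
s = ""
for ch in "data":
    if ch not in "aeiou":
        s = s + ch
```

Remove vowels from 'data'
`s` takes the values: "" → "d" → "dt"

Answer: "dt"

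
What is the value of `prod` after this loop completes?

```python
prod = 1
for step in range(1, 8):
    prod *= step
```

7! = 5040
`prod` takes the values: 1 → 2 → 6 → 24 → 120 → 720 → 5040

Answer: 5040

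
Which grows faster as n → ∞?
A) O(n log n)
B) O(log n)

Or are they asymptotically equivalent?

O(n log n) vs O(log n): Higher order terms dominate.

Answer: A) O(n log n) grows faster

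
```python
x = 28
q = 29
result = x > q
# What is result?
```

Trace:
`x = 28` → x = 28
`q = 29` → q = 29
`result = x > q` → result = False
So result = False

Answer: False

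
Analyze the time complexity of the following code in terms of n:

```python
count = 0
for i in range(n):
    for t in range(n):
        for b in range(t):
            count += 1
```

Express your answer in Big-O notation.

Each loop level contributes: n × n × n. Multiplying the contributions gives O(n^3).

Answer: O(n^3)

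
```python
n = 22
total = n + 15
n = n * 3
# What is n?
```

Trace:
`n = 22` → n = 22
`total = n + 15` → total = 37
`n = n * 3` → n = 66
So n = 66

Answer: 66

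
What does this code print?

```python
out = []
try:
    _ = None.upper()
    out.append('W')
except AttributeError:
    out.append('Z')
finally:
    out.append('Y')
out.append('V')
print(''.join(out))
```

Execution trace: 'Z' (except AttributeError) → 'Y' (finally) → 'V' (after the try/except). Output: ZYV

Answer: ZYV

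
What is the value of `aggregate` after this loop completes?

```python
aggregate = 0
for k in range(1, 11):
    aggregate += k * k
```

Sum of squares 1² to 10² = 385
`aggregate` takes the values: 0 → 1 → 5 → 14 → 30 → 55 → 91 → 140 → 204 → 285 → 385

Answer: 385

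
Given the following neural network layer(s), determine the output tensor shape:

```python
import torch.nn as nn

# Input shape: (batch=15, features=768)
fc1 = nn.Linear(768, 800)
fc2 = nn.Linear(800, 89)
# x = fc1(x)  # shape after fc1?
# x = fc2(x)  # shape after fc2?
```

Input: (15, 768) -> after fc1: (15, 800) -> Output: (15, 89)

Answer: (15, 89)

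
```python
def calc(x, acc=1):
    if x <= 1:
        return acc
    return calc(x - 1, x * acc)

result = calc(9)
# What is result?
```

Accumulator trace (n, acc): (9, 1) -> (8, 9) -> (7, 72) -> (6, 504) -> (5, 3024) -> (4, 15120) -> (3, 60480) -> (2, 181440) -> (1, 362880) -> return 362880

Answer: 362880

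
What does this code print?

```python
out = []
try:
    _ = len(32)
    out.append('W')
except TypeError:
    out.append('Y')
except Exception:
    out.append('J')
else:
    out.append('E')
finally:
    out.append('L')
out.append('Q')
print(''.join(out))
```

Execution trace: 'Y' (except TypeError) → 'L' (finally) → 'Q' (after the try/except). Output: YLQ

Answer: YLQ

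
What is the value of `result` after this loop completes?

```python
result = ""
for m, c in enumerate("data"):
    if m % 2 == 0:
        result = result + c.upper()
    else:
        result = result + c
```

Uppercase even positions in 'data'
`result` takes the values: "" → "D" → "Da" → "DaT" → "DaTa"

Answer: "DaTa"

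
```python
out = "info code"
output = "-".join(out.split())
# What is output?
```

Trace:
`out = "info code"` → out = 'info code'
`output = "-".join(out.split())` → output = 'info-code'
So output = 'info-code'

Answer: 'info-code'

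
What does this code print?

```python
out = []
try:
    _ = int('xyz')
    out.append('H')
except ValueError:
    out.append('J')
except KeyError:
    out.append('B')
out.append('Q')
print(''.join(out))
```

Execution trace: 'J' (except ValueError) → 'Q' (after the try/except). Output: JQ

Answer: JQ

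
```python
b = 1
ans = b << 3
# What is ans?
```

Trace:
`b = 1` → b = 1
`ans = b << 3` → ans = 8
So ans = 8

Answer: 8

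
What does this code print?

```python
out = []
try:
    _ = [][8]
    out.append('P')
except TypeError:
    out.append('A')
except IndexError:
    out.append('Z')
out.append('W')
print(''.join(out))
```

Execution trace: 'Z' (except IndexError) → 'W' (after the try/except). Output: ZW

Answer: ZW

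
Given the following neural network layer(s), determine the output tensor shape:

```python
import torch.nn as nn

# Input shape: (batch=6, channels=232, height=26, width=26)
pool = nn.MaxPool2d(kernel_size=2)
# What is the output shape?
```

Input: (6, 232, 26, 26) -> Output: (6, 232, 13, 13)

Answer: (6, 232, 13, 13)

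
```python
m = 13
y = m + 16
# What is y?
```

Trace:
`m = 13` → m = 13
`y = m + 16` → y = 29
So y = 29

Answer: 29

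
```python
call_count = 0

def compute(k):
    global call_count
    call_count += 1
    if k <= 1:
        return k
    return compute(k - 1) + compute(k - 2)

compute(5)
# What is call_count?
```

Calls(k) = 1 + Calls(k-1) + Calls(k-2); Calls(0)=Calls(1)=1. For k=5 this gives 15.

Answer: 15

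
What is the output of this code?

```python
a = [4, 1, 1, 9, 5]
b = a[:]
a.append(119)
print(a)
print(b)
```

Key concept: slice [:] creates copy.
Step by step:
`a = [4, 1, 1, 9, 5]` → a = [4, 1, 1, 9, 5]
`b = a[:]` → b = [4, 1, 1, 9, 5]
`a.append(119)` → a = [4, 1, 1, 9, 5, 119]
`print(a)` → prints [4, 1, 1, 9, 5, 119]
`print(b)` → prints [4, 1, 1, 9, 5]

Answer:
[4, 1, 1, 9, 5, 119]
[4, 1, 1, 9, 5]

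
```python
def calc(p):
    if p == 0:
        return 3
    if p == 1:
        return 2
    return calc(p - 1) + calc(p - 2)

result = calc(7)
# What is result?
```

Build up from base cases: calc(0)=3, calc(1)=2, calc(2)=5, calc(3)=7, calc(4)=12, calc(5)=19, calc(6)=31, ..., calc(7)=50

Answer: 50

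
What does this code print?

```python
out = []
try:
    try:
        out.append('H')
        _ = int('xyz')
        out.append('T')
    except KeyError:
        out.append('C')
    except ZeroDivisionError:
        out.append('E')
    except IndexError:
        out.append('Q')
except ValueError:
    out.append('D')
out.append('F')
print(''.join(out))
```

Execution trace: 'H' (inner try body) → 'D' (outer except ValueError) → 'F' (after the try/except). Output: HDF

Answer: HDF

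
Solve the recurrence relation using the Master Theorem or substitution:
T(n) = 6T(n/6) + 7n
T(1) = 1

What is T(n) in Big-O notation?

By Master Theorem: a=6, b=6, f(n)=7n. Since log_6(6) = 1 and f(n) = Θ(n^1), Case 2 applies. T(n) = O(n log n).

Answer: O(n log n)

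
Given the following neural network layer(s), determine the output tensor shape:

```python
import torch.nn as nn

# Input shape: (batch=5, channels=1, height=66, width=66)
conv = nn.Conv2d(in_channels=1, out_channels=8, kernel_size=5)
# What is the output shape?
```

Input: (5, 1, 66, 66) -> Output: (5, 8, 62, 62)

Answer: (5, 8, 62, 62)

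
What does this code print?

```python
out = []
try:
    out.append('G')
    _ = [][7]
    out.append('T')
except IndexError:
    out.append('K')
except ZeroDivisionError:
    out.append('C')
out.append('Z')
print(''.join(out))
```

Execution trace: 'G' (try body) → 'K' (except IndexError) → 'Z' (after the try/except). Output: GKZ

Answer: GKZ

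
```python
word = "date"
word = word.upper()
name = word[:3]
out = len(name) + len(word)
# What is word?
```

Trace:
`word = "date"` → word = 'date'
`word = word.upper()` → word = 'DATE'
`name = word[:3]` → name = 'DAT'
`out = len(name) + len(word)` → out = 7
So word = 'DATE'

Answer: 'DATE'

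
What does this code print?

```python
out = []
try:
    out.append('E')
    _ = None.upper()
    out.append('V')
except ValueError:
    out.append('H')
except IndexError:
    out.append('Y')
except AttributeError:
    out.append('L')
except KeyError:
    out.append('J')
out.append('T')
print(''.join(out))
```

Execution trace: 'E' (try body) → 'L' (except AttributeError) → 'T' (after the try/except). Output: ELT

Answer: ELT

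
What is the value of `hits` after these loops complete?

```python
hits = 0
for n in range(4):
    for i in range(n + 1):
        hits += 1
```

Triangle: 1 + 2 + ... + 4
`hits` takes the values: 0 → 1 → 2 → 3 → 4 → 5 → 6 → 7 → 8 → 9 → 10

Answer: 10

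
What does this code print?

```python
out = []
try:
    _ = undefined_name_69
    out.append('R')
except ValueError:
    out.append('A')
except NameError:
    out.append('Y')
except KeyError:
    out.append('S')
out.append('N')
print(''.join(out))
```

Execution trace: 'Y' (except NameError) → 'N' (after the try/except). Output: YN

Answer: YN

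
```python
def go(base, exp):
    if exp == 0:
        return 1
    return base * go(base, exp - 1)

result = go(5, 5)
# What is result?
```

go(5, 5) = 5 * 5 * 5 * 5 * 5 = 3125

Answer: 3125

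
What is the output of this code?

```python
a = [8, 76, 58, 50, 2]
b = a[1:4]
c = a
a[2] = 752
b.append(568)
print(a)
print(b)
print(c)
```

Key concept: slice vs alias.
Step by step:
`a = [8, 76, 58, 50, 2]` → a = [8, 76, 58, 50, 2]
`b = a[1:4]` → b = [76, 58, 50]
`c = a` → c = [8, 76, 58, 50, 2] (same object as a)
`a[2] = 752` → a = [8, 76, 752, 50, 2] (same object as c); c = [8, 76, 752, 50, 2] (same object as a)
`b.append(568)` → b = [76, 58, 50, 568]
`print(a)` → prints [8, 76, 752, 50, 2]
`print(b)` → prints [76, 58, 50, 568]
`print(c)` → prints [8, 76, 752, 50, 2]

Answer:
[8, 76, 752, 50, 2]
[76, 58, 50, 568]
[8, 76, 752, 50, 2]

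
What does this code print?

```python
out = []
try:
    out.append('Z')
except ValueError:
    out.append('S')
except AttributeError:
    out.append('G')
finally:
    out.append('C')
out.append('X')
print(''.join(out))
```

Execution trace: 'Z' (try body, no exception) → 'C' (finally) → 'X' (after the try/except). Output: ZCX

Answer: ZCX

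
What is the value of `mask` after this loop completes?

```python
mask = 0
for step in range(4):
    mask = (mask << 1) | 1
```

Build 4 consecutive 1-bits: 0b1111
`mask` takes the values: 0 → 1 → 3 → 7 → 15

Answer: 15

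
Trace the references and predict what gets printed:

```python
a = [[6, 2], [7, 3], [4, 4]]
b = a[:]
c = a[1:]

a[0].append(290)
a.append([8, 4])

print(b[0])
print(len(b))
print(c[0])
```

Key concept: slice with nested mutation.
Step by step:
`a = [[6, 2], [7, 3], [4, 4]]` → a = [[6, 2], [7, 3], [4, 4]]
`b = a[:]` → b = [[6, 2], [7, 3], [4, 4]]
`c = a[1:]` → c = [[7, 3], [4, 4]]
`a[0].append(290)` → a = [[6, 2, 290], [7, 3], [4, 4]]; b = [[6, 2, 290], [7, 3], [4, 4]]
`a.append([8, 4])` → a = [[6, 2, 290], [7, 3], [4, 4], [8, 4]]
`print(b[0])` → prints [6, 2, 290]
`print(len(b))` → prints 3
`print(c[0])` → prints [7, 3]

Answer:
[6, 2, 290]
3
[7, 3]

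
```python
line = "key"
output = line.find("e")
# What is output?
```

Trace:
`line = "key"` → line = 'key'
`output = line.find("e")` → output = 1
So output = 1

Answer: 1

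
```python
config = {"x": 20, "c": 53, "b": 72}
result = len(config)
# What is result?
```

Trace:
`config = {"x": 20, "c": 53, "b": 72}` → config = {'x': 20, 'c': 53, 'b': 72}
`result = len(config)` → result = 3
So result = 3

Answer: 3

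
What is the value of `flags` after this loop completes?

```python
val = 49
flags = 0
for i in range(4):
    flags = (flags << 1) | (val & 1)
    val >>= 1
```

Reverse lowest 4 bits of 49
`flags` takes the values: 0 → 1 → 2 → 4 → 8

Answer: 8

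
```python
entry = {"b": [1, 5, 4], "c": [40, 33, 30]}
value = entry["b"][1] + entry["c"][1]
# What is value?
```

Trace:
`entry = {"b": [1, 5, 4], "c": [40, 33, 30]}` → entry = {'b': [1, 5, 4], 'c': [40, 33, 30]}
`value = entry["b"][1] + entry["c"][1]` → value = 38
So value = 38

Answer: 38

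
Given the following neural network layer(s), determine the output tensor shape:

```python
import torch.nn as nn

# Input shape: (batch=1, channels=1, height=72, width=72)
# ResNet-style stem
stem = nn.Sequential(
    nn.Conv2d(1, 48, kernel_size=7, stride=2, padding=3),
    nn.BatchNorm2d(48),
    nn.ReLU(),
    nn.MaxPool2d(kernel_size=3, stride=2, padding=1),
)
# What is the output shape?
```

Input: (1, 1, 72, 72) -> after Conv2d 7x7 stride=2: (1, 48, 36, 36) -> Output: (1, 48, 18, 18)

Answer: (1, 48, 18, 18)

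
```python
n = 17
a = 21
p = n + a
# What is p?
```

Trace:
`n = 17` → n = 17
`a = 21` → a = 21
`p = n + a` → p = 38
So p = 38

Answer: 38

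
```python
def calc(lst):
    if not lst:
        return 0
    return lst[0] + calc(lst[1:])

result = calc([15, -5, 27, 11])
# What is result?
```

15 + (-5) + 27 + 11 + 0 = 48

Answer: 48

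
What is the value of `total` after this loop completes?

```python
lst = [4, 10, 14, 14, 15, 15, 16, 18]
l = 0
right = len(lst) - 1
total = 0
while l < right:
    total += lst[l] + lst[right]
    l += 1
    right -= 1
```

Sum of pairs from ends
`total` takes the values: 0 → 22 → 48 → 77 → 106

Answer: 106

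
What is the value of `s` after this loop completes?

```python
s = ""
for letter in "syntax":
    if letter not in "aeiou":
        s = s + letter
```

Remove vowels from 'syntax'
`s` takes the values: "" → "s" → "sy" → "syn" → "synt" → "syntx"

Answer: "syntx"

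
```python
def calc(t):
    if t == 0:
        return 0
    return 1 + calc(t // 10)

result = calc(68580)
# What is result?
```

Count of digits of 68580: 5

Answer: 5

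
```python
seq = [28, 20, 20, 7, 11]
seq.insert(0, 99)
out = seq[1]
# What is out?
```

Trace:
`seq = [28, 20, 20, 7, 11]` → seq = [28, 20, 20, 7, 11]
`seq.insert(0, 99)` → seq = [99, 28, 20, 20, 7, 11]
`out = seq[1]` → out = 28
So out = 28

Answer: 28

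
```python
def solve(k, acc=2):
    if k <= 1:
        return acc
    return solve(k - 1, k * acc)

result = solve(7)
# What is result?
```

Accumulator trace (n, acc): (7, 2) -> (6, 14) -> (5, 84) -> (4, 420) -> (3, 1680) -> (2, 5040) -> (1, 10080) -> return 10080

Answer: 10080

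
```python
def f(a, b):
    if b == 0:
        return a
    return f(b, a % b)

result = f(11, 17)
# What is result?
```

f(11, 17) -> f(17, 11) -> f(11, 6) -> f(6, 5) -> f(5, 1) -> f(1, 0) -> 1

Answer: 1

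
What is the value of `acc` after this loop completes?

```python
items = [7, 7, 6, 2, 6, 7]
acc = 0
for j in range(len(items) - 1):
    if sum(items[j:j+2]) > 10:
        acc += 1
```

Count windows with sum > 10
`acc` takes the values: 0 → 1 → 2 → 3

Answer: 3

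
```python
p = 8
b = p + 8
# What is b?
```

Trace:
`p = 8` → p = 8
`b = p + 8` → b = 16
So b = 16

Answer: 16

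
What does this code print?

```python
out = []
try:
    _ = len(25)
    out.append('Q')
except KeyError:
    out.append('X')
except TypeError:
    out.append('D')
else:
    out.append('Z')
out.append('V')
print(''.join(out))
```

Execution trace: 'D' (except TypeError) → 'V' (after the try/except). Output: DV

Answer: DV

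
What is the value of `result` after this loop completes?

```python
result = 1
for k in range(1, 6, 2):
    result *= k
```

Product of 1, 3, 5, ... up to 5
`result` takes the values: 1 → 3 → 15

Answer: 15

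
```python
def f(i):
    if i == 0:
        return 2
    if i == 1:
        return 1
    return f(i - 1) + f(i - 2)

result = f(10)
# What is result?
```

Build up from base cases: f(0)=2, f(1)=1, f(2)=3, f(3)=4, f(4)=7, f(5)=11, f(6)=18, ..., f(10)=123

Answer: 123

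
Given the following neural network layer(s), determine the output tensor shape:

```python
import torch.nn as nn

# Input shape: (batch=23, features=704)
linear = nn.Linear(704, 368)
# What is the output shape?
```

Input: (23, 704) -> Output: (23, 368)

Answer: (23, 368)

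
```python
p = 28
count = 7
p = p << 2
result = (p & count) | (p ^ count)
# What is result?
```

Trace:
`p = 28` → p = 28
`count = 7` → count = 7
`p = p << 2` → p = 112
`result = (p & count) | (p ^ count)` → result = 119
So result = 119

Answer: 119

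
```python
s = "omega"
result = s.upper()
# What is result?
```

Trace:
`s = "omega"` → s = 'omega'
`result = s.upper()` → result = 'OMEGA'
So result = 'OMEGA'

Answer: 'OMEGA'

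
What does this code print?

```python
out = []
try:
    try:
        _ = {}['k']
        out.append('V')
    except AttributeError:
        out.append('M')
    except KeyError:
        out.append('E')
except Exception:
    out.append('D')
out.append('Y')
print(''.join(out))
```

Execution trace: 'E' (inner except KeyError) → 'Y' (after the try/except). Output: EY

Answer: EY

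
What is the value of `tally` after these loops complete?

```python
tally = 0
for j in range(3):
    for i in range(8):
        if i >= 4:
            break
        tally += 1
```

Inner breaks at 4, outer runs 3 times
`tally` takes the values: 0 → 1 → 2 → 3 → 4 → 5 → 6 → 7 → 8 → 9 → 10 → 11 → 12

Answer: 12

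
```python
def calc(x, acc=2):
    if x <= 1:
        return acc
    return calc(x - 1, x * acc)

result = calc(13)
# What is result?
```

Accumulator trace (n, acc): (13, 2) -> (12, 26) -> (11, 312) -> (10, 3432) -> (9, 34320) -> (8, 308880) -> (7, 2471040) -> (6, 17297280) -> (5, 103783680) -> (4, 518918400) -> (3, 2075673600) -> (2, 6227020800) -> (1, 12454041600) -> return 12454041600

Answer: 12454041600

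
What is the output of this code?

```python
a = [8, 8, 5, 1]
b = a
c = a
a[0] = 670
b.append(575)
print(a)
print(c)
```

Key concept: multiple aliases.
Step by step:
`a = [8, 8, 5, 1]` → a = [8, 8, 5, 1]
`b = a` → b = [8, 8, 5, 1] (same object as a)
`c = a` → c = [8, 8, 5, 1] (same object as a, b)
`a[0] = 670` → a = [670, 8, 5, 1] (same object as b, c); b = [670, 8, 5, 1] (same object as a, c); c = [670, 8, 5, 1] (same object as a, b)
`b.append(575)` → a = [670, 8, 5, 1, 575] (same object as b, c); b = [670, 8, 5, 1, 575] (same object as a, c); c = [670, 8, 5, 1, 575] (same object as a, b)
`print(a)` → prints [670, 8, 5, 1, 575]
`print(c)` → prints [670, 8, 5, 1, 575]

Answer:
[670, 8, 5, 1, 575]
[670, 8, 5, 1, 575]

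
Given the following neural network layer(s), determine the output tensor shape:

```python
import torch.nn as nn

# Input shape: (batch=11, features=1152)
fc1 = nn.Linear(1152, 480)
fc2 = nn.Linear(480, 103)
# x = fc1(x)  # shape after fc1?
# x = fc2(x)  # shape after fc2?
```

Input: (11, 1152) -> after fc1: (11, 480) -> Output: (11, 103)

Answer: (11, 103)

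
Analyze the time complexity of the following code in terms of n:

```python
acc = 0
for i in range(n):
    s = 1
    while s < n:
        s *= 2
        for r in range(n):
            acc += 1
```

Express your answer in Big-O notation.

Each loop level contributes: n × log n × n. Multiplying the contributions gives O(n^2 log n).

Answer: O(n^2 log n)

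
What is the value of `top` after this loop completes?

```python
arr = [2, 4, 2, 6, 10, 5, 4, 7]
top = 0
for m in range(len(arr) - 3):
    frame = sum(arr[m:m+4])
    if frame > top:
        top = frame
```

Max sum of 4-element window in [2, 4, 2, 6, 10, 5, 4, 7]
`top` takes the values: 0 → 14 → 22 → 23 → 25 → 26

Answer: 26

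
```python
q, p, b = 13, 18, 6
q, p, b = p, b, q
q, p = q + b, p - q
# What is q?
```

Trace:
`q, p, b = 13, 18, 6` → q = 13; p = 18; b = 6
`q, p, b = p, b, q` → q = 18; p = 6; b = 13
`q, p = q + b, p - q` → q = 31; p = -12
So q = 31

Answer: 31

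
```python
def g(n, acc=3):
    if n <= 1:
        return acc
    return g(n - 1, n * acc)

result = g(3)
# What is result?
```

Accumulator trace (n, acc): (3, 3) -> (2, 9) -> (1, 18) -> return 18

Answer: 18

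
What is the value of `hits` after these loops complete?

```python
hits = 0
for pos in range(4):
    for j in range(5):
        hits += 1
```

4 * 5 = 20
`hits` takes the values: 0 → 1 → 2 → 3 → 4 → 5 → 6 → 7 → 8 → 9 → 10 → 11 → 12 → 13 → 14 → 15 → 16 → 17 → 18 → 19 → 20

Answer: 20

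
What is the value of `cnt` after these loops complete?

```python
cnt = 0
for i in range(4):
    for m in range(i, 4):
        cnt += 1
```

Upper triangle: 4 + 3 + ... + 1
`cnt` takes the values: 0 → 1 → 2 → 3 → 4 → 5 → 6 → 7 → 8 → 9 → 10

Answer: 10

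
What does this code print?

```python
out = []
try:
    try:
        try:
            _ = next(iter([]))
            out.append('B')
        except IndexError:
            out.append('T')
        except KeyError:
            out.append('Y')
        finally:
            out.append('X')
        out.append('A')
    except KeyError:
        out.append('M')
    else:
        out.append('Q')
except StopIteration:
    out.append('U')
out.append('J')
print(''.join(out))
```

Execution trace: 'X' (inner finally) → 'U' (outer except StopIteration) → 'J' (after the try/except). Output: XUJ

Answer: XUJ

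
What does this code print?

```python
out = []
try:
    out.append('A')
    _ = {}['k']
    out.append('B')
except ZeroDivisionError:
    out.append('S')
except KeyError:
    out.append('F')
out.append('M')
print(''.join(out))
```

Execution trace: 'A' (try body) → 'F' (except KeyError) → 'M' (after the try/except). Output: AFM

Answer: AFM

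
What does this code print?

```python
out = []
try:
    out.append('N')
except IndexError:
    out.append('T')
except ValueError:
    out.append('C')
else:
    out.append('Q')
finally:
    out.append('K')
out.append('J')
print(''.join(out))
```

Execution trace: 'N' (try body, no exception) → 'Q' (else) → 'K' (finally) → 'J' (after the try/except). Output: NQKJ

Answer: NQKJ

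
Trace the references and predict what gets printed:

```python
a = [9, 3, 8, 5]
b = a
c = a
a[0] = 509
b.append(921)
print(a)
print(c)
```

Key concept: multiple aliases.
Step by step:
`a = [9, 3, 8, 5]` → a = [9, 3, 8, 5]
`b = a` → b = [9, 3, 8, 5] (same object as a)
`c = a` → c = [9, 3, 8, 5] (same object as a, b)
`a[0] = 509` → a = [509, 3, 8, 5] (same object as b, c); b = [509, 3, 8, 5] (same object as a, c); c = [509, 3, 8, 5] (same object as a, b)
`b.append(921)` → a = [509, 3, 8, 5, 921] (same object as b, c); b = [509, 3, 8, 5, 921] (same object as a, c); c = [509, 3, 8, 5, 921] (same object as a, b)
`print(a)` → prints [509, 3, 8, 5, 921]
`print(c)` → prints [509, 3, 8, 5, 921]

Answer:
[509, 3, 8, 5, 921]
[509, 3, 8, 5, 921]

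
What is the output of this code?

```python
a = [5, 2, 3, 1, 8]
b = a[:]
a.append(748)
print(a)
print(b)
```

Key concept: slice [:] creates copy.
Step by step:
`a = [5, 2, 3, 1, 8]` → a = [5, 2, 3, 1, 8]
`b = a[:]` → b = [5, 2, 3, 1, 8]
`a.append(748)` → a = [5, 2, 3, 1, 8, 748]
`print(a)` → prints [5, 2, 3, 1, 8, 748]
`print(b)` → prints [5, 2, 3, 1, 8]

Answer:
[5, 2, 3, 1, 8, 748]
[5, 2, 3, 1, 8]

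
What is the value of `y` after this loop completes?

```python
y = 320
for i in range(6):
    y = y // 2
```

Halve 6 times: 320 // 2^6 = 5
`y` takes the values: 320 → 160 → 80 → 40 → 20 → 10 → 5

Answer: 5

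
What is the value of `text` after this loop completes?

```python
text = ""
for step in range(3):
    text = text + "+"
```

Repeat '+' 3 times
`text` takes the values: "" → "+" → "++" → "+++"

Answer: "+++"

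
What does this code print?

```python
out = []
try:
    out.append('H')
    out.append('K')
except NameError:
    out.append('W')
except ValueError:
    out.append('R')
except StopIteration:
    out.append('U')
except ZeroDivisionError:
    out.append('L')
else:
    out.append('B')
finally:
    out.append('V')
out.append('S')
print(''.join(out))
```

Execution trace: 'H' (try body) → 'K' (try body, no exception) → 'B' (else) → 'V' (finally) → 'S' (after the try/except). Output: HKBVS

Answer: HKBVS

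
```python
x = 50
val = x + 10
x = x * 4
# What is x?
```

Trace:
`x = 50` → x = 50
`val = x + 10` → val = 60
`x = x * 4` → x = 200
So x = 200

Answer: 200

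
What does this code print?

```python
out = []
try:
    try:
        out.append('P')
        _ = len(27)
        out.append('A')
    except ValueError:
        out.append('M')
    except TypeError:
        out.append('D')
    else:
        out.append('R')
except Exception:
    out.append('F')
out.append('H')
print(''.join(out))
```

Execution trace: 'P' (inner try body) → 'D' (inner except TypeError) → 'H' (after the try/except). Output: PDH

Answer: PDH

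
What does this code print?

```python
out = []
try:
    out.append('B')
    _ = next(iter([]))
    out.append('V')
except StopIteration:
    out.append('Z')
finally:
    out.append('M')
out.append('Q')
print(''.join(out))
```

Execution trace: 'B' (try body) → 'Z' (except StopIteration) → 'M' (finally) → 'Q' (after the try/except). Output: BZMQ

Answer: BZMQ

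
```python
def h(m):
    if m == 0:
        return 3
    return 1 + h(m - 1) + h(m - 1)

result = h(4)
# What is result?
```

h(m) = 1 + 2·h(m-1), h(0)=3. Closed form: (3+1)·2^4 - 1 = 63.

Answer: 63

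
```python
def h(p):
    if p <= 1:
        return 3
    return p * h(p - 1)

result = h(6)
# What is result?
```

h(6) = 6 * 5 * 4 * 3 * 2 * 3 = 2160

Answer: 2160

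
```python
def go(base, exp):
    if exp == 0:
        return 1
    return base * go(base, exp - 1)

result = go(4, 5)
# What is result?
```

go(4, 5) = 4 * 4 * 4 * 4 * 4 = 1024

Answer: 1024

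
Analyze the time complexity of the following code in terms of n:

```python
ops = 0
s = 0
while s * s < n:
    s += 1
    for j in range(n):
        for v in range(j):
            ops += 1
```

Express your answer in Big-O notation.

Each loop level contributes: √n × n × n. Multiplying the contributions gives O(n^2√n).

Answer: O(n^2√n)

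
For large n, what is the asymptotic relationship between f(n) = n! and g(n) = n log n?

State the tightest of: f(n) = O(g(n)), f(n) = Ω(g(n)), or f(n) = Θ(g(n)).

n! vs n log n: f(n) = Ω(g(n)) but not O(g(n)) — n! grows strictly faster than n log n.

Answer: f(n) = Ω(g(n)) but not O(g(n)) — n! grows strictly faster than n log n.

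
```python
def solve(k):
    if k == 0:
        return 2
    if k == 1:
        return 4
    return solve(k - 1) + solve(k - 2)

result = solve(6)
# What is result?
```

Build up from base cases: solve(0)=2, solve(1)=4, solve(2)=6, solve(3)=10, solve(4)=16, solve(5)=26, solve(6)=42

Answer: 42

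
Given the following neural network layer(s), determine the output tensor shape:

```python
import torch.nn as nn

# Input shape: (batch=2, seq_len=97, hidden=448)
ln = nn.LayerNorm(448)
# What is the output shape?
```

Input: (2, 97, 448) -> Output: (2, 97, 448)

Answer: (2, 97, 448)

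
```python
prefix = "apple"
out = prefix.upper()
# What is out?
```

Trace:
`prefix = "apple"` → prefix = 'apple'
`out = prefix.upper()` → out = 'APPLE'
So out = 'APPLE'

Answer: 'APPLE'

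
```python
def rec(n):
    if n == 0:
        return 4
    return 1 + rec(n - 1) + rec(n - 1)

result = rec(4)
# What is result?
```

rec(n) = 1 + 2·rec(n-1), rec(0)=4. Closed form: (4+1)·2^4 - 1 = 79.

Answer: 79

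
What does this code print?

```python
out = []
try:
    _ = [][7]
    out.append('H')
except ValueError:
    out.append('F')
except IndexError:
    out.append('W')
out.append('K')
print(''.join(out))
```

Execution trace: 'W' (except IndexError) → 'K' (after the try/except). Output: WK

Answer: WK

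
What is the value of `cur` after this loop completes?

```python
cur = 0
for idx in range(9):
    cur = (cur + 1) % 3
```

Increment mod 3, 9 times = 0
`cur` takes the values: 0 → 1 → 2 → 0 → 1 → 2 → 0 → 1 → 2 → 0

Answer: 0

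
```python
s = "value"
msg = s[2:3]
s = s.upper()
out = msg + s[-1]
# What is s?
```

Trace:
`s = "value"` → s = 'value'
`msg = s[2:3]` → msg = 'l'
`s = s.upper()` → s = 'VALUE'
`out = msg + s[-1]` → out = 'lE'
So s = 'VALUE'

Answer: 'VALUE'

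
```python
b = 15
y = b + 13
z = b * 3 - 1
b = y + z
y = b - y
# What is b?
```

Trace:
`b = 15` → b = 15
`y = b + 13` → y = 28
`z = b * 3 - 1` → z = 44
`b = y + z` → b = 72
`y = b - y` → y = 44
So b = 72

Answer: 72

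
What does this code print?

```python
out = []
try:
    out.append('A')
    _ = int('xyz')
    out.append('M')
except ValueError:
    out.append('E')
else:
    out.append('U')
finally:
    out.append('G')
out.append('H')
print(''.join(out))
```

Execution trace: 'A' (try body) → 'E' (except ValueError) → 'G' (finally) → 'H' (after the try/except). Output: AEGH

Answer: AEGH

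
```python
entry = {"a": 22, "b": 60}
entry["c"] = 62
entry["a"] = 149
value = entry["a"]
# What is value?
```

Trace:
`entry = {"a": 22, "b": 60}` → entry = {'a': 22, 'b': 60}
`entry["c"] = 62` → entry = {'a': 22, 'b': 60, 'c': 62}
`entry["a"] = 149` → entry = {'a': 149, 'b': 60, 'c': 62}
`value = entry["a"]` → value = 149
So value = 149

Answer: 149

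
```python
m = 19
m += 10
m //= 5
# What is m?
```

Trace:
`m = 19` → m = 19
`m += 10` → m = 29
`m //= 5` → m = 5
So m = 5

Answer: 5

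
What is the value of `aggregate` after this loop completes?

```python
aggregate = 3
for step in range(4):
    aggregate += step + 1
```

Start at 3, add 1 to 4 = 13
`aggregate` takes the values: 3 → 4 → 6 → 9 → 13

Answer: 13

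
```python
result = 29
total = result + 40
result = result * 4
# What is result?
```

Trace:
`result = 29` → result = 29
`total = result + 40` → total = 69
`result = result * 4` → result = 116
So result = 116

Answer: 116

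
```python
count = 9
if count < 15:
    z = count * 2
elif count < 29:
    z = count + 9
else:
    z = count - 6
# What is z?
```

Trace:
`count = 9` → count = 9
`if count < 15: ...` → count < 15 is True → z = 18
So z = 18

Answer: 18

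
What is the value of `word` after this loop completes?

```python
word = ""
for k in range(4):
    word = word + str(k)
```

Concatenate digits 0 to 3
`word` takes the values: "" → "0" → "01" → "012" → "0123"

Answer: "0123"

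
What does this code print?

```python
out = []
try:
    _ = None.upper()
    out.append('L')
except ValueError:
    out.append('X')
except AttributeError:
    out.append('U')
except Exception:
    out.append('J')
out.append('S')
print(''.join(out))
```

Execution trace: 'U' (except AttributeError) → 'S' (after the try/except). Output: US

Answer: US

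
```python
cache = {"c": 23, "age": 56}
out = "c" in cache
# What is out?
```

Trace:
`cache = {"c": 23, "age": 56}` → cache = {'c': 23, 'age': 56}
`out = "c" in cache` → out = True
So out = True

Answer: True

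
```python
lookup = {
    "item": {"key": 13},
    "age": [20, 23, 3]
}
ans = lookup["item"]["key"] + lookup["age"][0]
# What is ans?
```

Trace:
`lookup = { ...` → lookup = {'item': {'key': 13}, 'age': [20, 23, 3]}
`ans = lookup["item"]["key"] + lookup["age"][0]` → ans = 33
So ans = 33

Answer: 33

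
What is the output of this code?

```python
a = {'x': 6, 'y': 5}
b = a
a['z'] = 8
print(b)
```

Key concept: dict aliasing.
Step by step:
`a = {'x': 6, 'y': 5}` → a = {'x': 6, 'y': 5}
`b = a` → b = {'x': 6, 'y': 5} (same object as a)
`a['z'] = 8` → a = {'x': 6, 'y': 5, 'z': 8} (same object as b); b = {'x': 6, 'y': 5, 'z': 8} (same object as a)
`print(b)` → prints {'x': 6, 'y': 5, 'z': 8}

Answer: {'x': 6, 'y': 5, 'z': 8}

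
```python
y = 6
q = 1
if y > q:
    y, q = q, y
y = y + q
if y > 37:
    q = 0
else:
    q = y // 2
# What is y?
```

Trace:
`y = 6` → y = 6
`q = 1` → q = 1
`if y > q: ...` → y > q is True → y = 1; q = 6
`y = y + q` → y = 7
`if y > 37: ...` → y > 37 is False, take else branch → q = 3
So y = 7

Answer: 7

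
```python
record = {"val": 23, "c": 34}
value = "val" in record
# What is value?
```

Trace:
`record = {"val": 23, "c": 34}` → record = {'val': 23, 'c': 34}
`value = "val" in record` → value = True
So value = True

Answer: True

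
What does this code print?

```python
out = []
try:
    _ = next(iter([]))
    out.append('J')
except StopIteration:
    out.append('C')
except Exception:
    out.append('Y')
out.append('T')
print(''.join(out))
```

Execution trace: 'C' (except StopIteration) → 'T' (after the try/except). Output: CT

Answer: CT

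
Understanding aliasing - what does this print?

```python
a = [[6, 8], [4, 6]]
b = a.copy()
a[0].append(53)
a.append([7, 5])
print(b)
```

Key concept: shallow copy with nested lists.
Step by step:
`a = [[6, 8], [4, 6]]` → a = [[6, 8], [4, 6]]
`b = a.copy()` → b = [[6, 8], [4, 6]]
`a[0].append(53)` → a = [[6, 8, 53], [4, 6]]; b = [[6, 8, 53], [4, 6]]
`a.append([7, 5])` → a = [[6, 8, 53], [4, 6], [7, 5]]
`print(b)` → prints [[6, 8, 53], [4, 6]]

Answer: [[6, 8, 53], [4, 6]]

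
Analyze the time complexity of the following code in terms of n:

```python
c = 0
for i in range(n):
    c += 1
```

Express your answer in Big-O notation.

Each loop level contributes: n. Multiplying the contributions gives O(n).

Answer: O(n)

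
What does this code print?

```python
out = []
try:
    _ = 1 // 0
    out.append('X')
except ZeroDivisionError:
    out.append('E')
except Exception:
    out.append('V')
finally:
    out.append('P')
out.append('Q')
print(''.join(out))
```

Execution trace: 'E' (except ZeroDivisionError) → 'P' (finally) → 'Q' (after the try/except). Output: EPQ

Answer: EPQ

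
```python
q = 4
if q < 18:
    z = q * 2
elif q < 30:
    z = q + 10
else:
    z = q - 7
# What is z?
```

Trace:
`q = 4` → q = 4
`if q < 18: ...` → q < 18 is True → z = 8
So z = 8

Answer: 8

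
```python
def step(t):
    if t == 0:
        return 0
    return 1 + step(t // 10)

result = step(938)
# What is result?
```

Count of digits of 938: 3

Answer: 3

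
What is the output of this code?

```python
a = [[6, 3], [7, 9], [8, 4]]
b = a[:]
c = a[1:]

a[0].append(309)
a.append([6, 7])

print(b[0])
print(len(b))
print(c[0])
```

Key concept: slice with nested mutation.
Step by step:
`a = [[6, 3], [7, 9], [8, 4]]` → a = [[6, 3], [7, 9], [8, 4]]
`b = a[:]` → b = [[6, 3], [7, 9], [8, 4]]
`c = a[1:]` → c = [[7, 9], [8, 4]]
`a[0].append(309)` → a = [[6, 3, 309], [7, 9], [8, 4]]; b = [[6, 3, 309], [7, 9], [8, 4]]
`a.append([6, 7])` → a = [[6, 3, 309], [7, 9], [8, 4], [6, 7]]
`print(b[0])` → prints [6, 3, 309]
`print(len(b))` → prints 3
`print(c[0])` → prints [7, 9]

Answer:
[6, 3, 309]
3
[7, 9]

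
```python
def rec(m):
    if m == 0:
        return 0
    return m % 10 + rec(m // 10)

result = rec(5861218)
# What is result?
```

Sum of digits of 5861218: 8 + 1 + 2 + 1 + 6 + 8 + 5 = 31

Answer: 31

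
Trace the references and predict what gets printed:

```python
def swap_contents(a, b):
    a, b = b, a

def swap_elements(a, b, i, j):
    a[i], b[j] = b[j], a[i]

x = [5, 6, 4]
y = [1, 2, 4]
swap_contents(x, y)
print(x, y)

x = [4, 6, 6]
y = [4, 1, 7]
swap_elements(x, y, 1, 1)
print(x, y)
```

Key concept: parameter rebinding vs mutation.
Step by step:
`x = [5, 6, 4]` → x = [5, 6, 4]
`y = [1, 2, 4]` → y = [1, 2, 4]
`swap_contents(x, y)` → no visible change to tracked variables
`print(x, y)` → prints [5, 6, 4] [1, 2, 4]
`x = [4, 6, 6]` → x = [4, 6, 6]
`y = [4, 1, 7]` → y = [4, 1, 7]
`swap_elements(x, y, 1, 1)` → x = [4, 1, 6]; y = [4, 6, 7]
`print(x, y)` → prints [4, 1, 6] [4, 6, 7]

Answer:
[5, 6, 4] [1, 2, 4]
[4, 1, 6] [4, 6, 7]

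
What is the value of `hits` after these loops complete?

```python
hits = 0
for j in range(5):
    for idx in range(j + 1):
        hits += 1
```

Triangle: 1 + 2 + ... + 5
`hits` takes the values: 0 → 1 → 2 → 3 → 4 → 5 → 6 → 7 → 8 → 9 → 10 → 11 → 12 → 13 → 14 → 15

Answer: 15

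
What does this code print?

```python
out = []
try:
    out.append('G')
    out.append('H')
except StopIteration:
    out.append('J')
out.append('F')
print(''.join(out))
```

Execution trace: 'G' (try body) → 'H' (try body, no exception) → 'F' (after the try/except). Output: GHF

Answer: GHF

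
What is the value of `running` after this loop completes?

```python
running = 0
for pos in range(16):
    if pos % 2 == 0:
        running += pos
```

Sum of even numbers 0 to 15
`running` takes the values: 0 → 2 → 6 → 12 → 20 → 30 → 42 → 56

Answer: 56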